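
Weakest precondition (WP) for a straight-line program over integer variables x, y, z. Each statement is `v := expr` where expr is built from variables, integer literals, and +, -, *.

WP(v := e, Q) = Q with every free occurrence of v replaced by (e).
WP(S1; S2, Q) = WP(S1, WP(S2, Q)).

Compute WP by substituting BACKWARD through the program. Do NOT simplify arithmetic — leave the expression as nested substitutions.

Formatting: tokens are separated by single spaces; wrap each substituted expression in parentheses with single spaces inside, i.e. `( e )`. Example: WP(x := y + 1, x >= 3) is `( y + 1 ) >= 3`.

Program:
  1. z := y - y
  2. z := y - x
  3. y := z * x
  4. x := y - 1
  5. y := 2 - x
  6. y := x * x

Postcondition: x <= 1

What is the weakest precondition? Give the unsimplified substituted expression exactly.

Answer: ( ( ( y - x ) * x ) - 1 ) <= 1

Derivation:
post: x <= 1
stmt 6: y := x * x  -- replace 0 occurrence(s) of y with (x * x)
  => x <= 1
stmt 5: y := 2 - x  -- replace 0 occurrence(s) of y with (2 - x)
  => x <= 1
stmt 4: x := y - 1  -- replace 1 occurrence(s) of x with (y - 1)
  => ( y - 1 ) <= 1
stmt 3: y := z * x  -- replace 1 occurrence(s) of y with (z * x)
  => ( ( z * x ) - 1 ) <= 1
stmt 2: z := y - x  -- replace 1 occurrence(s) of z with (y - x)
  => ( ( ( y - x ) * x ) - 1 ) <= 1
stmt 1: z := y - y  -- replace 0 occurrence(s) of z with (y - y)
  => ( ( ( y - x ) * x ) - 1 ) <= 1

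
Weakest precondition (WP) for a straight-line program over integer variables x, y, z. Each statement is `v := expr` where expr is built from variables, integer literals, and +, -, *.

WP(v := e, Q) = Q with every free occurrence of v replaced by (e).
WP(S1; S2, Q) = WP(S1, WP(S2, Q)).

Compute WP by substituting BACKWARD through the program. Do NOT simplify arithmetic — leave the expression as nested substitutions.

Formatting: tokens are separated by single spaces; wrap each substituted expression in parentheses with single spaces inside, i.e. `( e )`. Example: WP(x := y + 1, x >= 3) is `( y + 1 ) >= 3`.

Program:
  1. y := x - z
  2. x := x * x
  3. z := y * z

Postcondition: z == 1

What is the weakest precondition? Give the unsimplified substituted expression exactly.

Answer: ( ( x - z ) * z ) == 1

Derivation:
post: z == 1
stmt 3: z := y * z  -- replace 1 occurrence(s) of z with (y * z)
  => ( y * z ) == 1
stmt 2: x := x * x  -- replace 0 occurrence(s) of x with (x * x)
  => ( y * z ) == 1
stmt 1: y := x - z  -- replace 1 occurrence(s) of y with (x - z)
  => ( ( x - z ) * z ) == 1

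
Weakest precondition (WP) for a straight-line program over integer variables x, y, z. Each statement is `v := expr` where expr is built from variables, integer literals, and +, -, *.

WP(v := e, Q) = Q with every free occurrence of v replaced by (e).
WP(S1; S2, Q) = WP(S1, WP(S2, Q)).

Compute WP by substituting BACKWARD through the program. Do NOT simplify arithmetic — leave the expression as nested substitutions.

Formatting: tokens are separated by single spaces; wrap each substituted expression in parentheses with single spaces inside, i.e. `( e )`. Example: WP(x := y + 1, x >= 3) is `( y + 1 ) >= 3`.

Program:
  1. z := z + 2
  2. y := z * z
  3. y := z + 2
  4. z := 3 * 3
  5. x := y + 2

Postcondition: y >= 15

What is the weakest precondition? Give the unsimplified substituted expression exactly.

post: y >= 15
stmt 5: x := y + 2  -- replace 0 occurrence(s) of x with (y + 2)
  => y >= 15
stmt 4: z := 3 * 3  -- replace 0 occurrence(s) of z with (3 * 3)
  => y >= 15
stmt 3: y := z + 2  -- replace 1 occurrence(s) of y with (z + 2)
  => ( z + 2 ) >= 15
stmt 2: y := z * z  -- replace 0 occurrence(s) of y with (z * z)
  => ( z + 2 ) >= 15
stmt 1: z := z + 2  -- replace 1 occurrence(s) of z with (z + 2)
  => ( ( z + 2 ) + 2 ) >= 15

Answer: ( ( z + 2 ) + 2 ) >= 15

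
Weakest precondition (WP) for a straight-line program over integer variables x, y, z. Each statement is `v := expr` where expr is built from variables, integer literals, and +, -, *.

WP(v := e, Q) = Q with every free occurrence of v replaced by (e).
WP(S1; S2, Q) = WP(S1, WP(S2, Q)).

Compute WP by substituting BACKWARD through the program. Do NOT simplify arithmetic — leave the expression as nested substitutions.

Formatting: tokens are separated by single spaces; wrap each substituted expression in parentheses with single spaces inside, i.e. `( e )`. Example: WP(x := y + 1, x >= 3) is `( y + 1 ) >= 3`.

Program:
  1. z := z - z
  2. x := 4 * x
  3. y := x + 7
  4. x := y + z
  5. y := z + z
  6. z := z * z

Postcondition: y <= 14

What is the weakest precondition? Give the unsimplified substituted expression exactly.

post: y <= 14
stmt 6: z := z * z  -- replace 0 occurrence(s) of z with (z * z)
  => y <= 14
stmt 5: y := z + z  -- replace 1 occurrence(s) of y with (z + z)
  => ( z + z ) <= 14
stmt 4: x := y + z  -- replace 0 occurrence(s) of x with (y + z)
  => ( z + z ) <= 14
stmt 3: y := x + 7  -- replace 0 occurrence(s) of y with (x + 7)
  => ( z + z ) <= 14
stmt 2: x := 4 * x  -- replace 0 occurrence(s) of x with (4 * x)
  => ( z + z ) <= 14
stmt 1: z := z - z  -- replace 2 occurrence(s) of z with (z - z)
  => ( ( z - z ) + ( z - z ) ) <= 14

Answer: ( ( z - z ) + ( z - z ) ) <= 14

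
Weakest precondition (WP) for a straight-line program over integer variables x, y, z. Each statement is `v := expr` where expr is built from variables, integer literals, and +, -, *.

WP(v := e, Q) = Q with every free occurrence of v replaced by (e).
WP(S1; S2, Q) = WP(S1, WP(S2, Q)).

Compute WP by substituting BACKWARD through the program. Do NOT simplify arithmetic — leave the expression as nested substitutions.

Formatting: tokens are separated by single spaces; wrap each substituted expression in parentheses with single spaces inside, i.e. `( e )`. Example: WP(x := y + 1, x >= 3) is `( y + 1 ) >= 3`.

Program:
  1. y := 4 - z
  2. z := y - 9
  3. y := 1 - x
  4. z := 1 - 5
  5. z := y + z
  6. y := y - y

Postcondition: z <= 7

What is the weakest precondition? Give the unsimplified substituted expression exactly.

post: z <= 7
stmt 6: y := y - y  -- replace 0 occurrence(s) of y with (y - y)
  => z <= 7
stmt 5: z := y + z  -- replace 1 occurrence(s) of z with (y + z)
  => ( y + z ) <= 7
stmt 4: z := 1 - 5  -- replace 1 occurrence(s) of z with (1 - 5)
  => ( y + ( 1 - 5 ) ) <= 7
stmt 3: y := 1 - x  -- replace 1 occurrence(s) of y with (1 - x)
  => ( ( 1 - x ) + ( 1 - 5 ) ) <= 7
stmt 2: z := y - 9  -- replace 0 occurrence(s) of z with (y - 9)
  => ( ( 1 - x ) + ( 1 - 5 ) ) <= 7
stmt 1: y := 4 - z  -- replace 0 occurrence(s) of y with (4 - z)
  => ( ( 1 - x ) + ( 1 - 5 ) ) <= 7

Answer: ( ( 1 - x ) + ( 1 - 5 ) ) <= 7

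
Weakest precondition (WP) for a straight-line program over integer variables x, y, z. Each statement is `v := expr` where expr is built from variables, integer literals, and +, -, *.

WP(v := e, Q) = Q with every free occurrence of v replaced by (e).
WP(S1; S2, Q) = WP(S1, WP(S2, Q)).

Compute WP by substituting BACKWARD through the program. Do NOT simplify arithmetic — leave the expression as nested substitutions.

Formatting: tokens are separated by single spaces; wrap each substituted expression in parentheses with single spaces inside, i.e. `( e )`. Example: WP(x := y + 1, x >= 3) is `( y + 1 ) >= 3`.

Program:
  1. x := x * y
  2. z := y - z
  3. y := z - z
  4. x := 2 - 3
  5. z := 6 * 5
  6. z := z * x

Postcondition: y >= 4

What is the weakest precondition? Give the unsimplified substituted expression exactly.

Answer: ( ( y - z ) - ( y - z ) ) >= 4

Derivation:
post: y >= 4
stmt 6: z := z * x  -- replace 0 occurrence(s) of z with (z * x)
  => y >= 4
stmt 5: z := 6 * 5  -- replace 0 occurrence(s) of z with (6 * 5)
  => y >= 4
stmt 4: x := 2 - 3  -- replace 0 occurrence(s) of x with (2 - 3)
  => y >= 4
stmt 3: y := z - z  -- replace 1 occurrence(s) of y with (z - z)
  => ( z - z ) >= 4
stmt 2: z := y - z  -- replace 2 occurrence(s) of z with (y - z)
  => ( ( y - z ) - ( y - z ) ) >= 4
stmt 1: x := x * y  -- replace 0 occurrence(s) of x with (x * y)
  => ( ( y - z ) - ( y - z ) ) >= 4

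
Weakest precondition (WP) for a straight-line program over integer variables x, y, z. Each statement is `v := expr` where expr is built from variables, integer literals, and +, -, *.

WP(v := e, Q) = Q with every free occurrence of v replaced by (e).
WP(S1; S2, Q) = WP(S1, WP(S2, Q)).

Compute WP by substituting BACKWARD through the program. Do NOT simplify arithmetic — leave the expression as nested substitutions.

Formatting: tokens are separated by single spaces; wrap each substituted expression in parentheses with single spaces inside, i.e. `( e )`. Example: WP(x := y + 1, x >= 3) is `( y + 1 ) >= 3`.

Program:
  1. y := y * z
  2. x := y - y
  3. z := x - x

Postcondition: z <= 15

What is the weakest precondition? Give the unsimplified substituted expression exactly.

post: z <= 15
stmt 3: z := x - x  -- replace 1 occurrence(s) of z with (x - x)
  => ( x - x ) <= 15
stmt 2: x := y - y  -- replace 2 occurrence(s) of x with (y - y)
  => ( ( y - y ) - ( y - y ) ) <= 15
stmt 1: y := y * z  -- replace 4 occurrence(s) of y with (y * z)
  => ( ( ( y * z ) - ( y * z ) ) - ( ( y * z ) - ( y * z ) ) ) <= 15

Answer: ( ( ( y * z ) - ( y * z ) ) - ( ( y * z ) - ( y * z ) ) ) <= 15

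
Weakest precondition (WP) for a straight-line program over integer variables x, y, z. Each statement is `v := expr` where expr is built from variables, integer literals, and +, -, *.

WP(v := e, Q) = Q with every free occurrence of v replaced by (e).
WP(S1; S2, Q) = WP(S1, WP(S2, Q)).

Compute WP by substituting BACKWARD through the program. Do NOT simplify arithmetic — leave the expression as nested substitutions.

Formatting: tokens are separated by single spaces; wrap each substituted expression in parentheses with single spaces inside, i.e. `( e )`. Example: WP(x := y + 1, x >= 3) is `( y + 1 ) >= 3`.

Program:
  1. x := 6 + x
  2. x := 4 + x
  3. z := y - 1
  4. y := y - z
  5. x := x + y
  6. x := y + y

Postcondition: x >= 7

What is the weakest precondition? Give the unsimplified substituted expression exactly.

post: x >= 7
stmt 6: x := y + y  -- replace 1 occurrence(s) of x with (y + y)
  => ( y + y ) >= 7
stmt 5: x := x + y  -- replace 0 occurrence(s) of x with (x + y)
  => ( y + y ) >= 7
stmt 4: y := y - z  -- replace 2 occurrence(s) of y with (y - z)
  => ( ( y - z ) + ( y - z ) ) >= 7
stmt 3: z := y - 1  -- replace 2 occurrence(s) of z with (y - 1)
  => ( ( y - ( y - 1 ) ) + ( y - ( y - 1 ) ) ) >= 7
stmt 2: x := 4 + x  -- replace 0 occurrence(s) of x with (4 + x)
  => ( ( y - ( y - 1 ) ) + ( y - ( y - 1 ) ) ) >= 7
stmt 1: x := 6 + x  -- replace 0 occurrence(s) of x with (6 + x)
  => ( ( y - ( y - 1 ) ) + ( y - ( y - 1 ) ) ) >= 7

Answer: ( ( y - ( y - 1 ) ) + ( y - ( y - 1 ) ) ) >= 7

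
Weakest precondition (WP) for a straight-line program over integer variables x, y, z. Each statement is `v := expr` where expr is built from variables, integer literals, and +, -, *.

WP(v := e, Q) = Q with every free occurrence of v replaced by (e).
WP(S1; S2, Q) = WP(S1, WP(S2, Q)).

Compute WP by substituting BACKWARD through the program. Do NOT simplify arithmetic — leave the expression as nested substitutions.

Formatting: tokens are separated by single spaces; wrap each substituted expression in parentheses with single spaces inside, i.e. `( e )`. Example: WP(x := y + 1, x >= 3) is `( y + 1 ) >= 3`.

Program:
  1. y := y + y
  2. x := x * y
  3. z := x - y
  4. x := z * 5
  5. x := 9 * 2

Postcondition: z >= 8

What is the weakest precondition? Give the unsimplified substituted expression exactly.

Answer: ( ( x * ( y + y ) ) - ( y + y ) ) >= 8

Derivation:
post: z >= 8
stmt 5: x := 9 * 2  -- replace 0 occurrence(s) of x with (9 * 2)
  => z >= 8
stmt 4: x := z * 5  -- replace 0 occurrence(s) of x with (z * 5)
  => z >= 8
stmt 3: z := x - y  -- replace 1 occurrence(s) of z with (x - y)
  => ( x - y ) >= 8
stmt 2: x := x * y  -- replace 1 occurrence(s) of x with (x * y)
  => ( ( x * y ) - y ) >= 8
stmt 1: y := y + y  -- replace 2 occurrence(s) of y with (y + y)
  => ( ( x * ( y + y ) ) - ( y + y ) ) >= 8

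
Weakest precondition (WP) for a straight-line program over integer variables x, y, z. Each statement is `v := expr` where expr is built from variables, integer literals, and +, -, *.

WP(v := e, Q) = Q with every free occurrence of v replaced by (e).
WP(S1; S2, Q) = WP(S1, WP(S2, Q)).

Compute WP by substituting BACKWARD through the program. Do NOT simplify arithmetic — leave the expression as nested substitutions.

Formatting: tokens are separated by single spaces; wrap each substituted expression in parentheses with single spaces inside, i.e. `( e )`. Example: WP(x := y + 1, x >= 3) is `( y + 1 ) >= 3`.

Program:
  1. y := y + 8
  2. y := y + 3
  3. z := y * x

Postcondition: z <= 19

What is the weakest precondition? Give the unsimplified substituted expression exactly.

Answer: ( ( ( y + 8 ) + 3 ) * x ) <= 19

Derivation:
post: z <= 19
stmt 3: z := y * x  -- replace 1 occurrence(s) of z with (y * x)
  => ( y * x ) <= 19
stmt 2: y := y + 3  -- replace 1 occurrence(s) of y with (y + 3)
  => ( ( y + 3 ) * x ) <= 19
stmt 1: y := y + 8  -- replace 1 occurrence(s) of y with (y + 8)
  => ( ( ( y + 8 ) + 3 ) * x ) <= 19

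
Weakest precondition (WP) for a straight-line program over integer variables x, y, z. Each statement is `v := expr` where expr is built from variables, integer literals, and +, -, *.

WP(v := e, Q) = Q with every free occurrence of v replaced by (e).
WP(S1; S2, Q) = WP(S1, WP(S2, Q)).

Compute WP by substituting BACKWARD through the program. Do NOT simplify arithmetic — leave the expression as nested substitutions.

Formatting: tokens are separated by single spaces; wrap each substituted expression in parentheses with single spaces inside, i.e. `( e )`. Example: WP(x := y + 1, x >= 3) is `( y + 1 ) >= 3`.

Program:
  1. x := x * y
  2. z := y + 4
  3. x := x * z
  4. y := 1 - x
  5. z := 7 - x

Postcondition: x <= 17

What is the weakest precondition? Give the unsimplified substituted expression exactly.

post: x <= 17
stmt 5: z := 7 - x  -- replace 0 occurrence(s) of z with (7 - x)
  => x <= 17
stmt 4: y := 1 - x  -- replace 0 occurrence(s) of y with (1 - x)
  => x <= 17
stmt 3: x := x * z  -- replace 1 occurrence(s) of x with (x * z)
  => ( x * z ) <= 17
stmt 2: z := y + 4  -- replace 1 occurrence(s) of z with (y + 4)
  => ( x * ( y + 4 ) ) <= 17
stmt 1: x := x * y  -- replace 1 occurrence(s) of x with (x * y)
  => ( ( x * y ) * ( y + 4 ) ) <= 17

Answer: ( ( x * y ) * ( y + 4 ) ) <= 17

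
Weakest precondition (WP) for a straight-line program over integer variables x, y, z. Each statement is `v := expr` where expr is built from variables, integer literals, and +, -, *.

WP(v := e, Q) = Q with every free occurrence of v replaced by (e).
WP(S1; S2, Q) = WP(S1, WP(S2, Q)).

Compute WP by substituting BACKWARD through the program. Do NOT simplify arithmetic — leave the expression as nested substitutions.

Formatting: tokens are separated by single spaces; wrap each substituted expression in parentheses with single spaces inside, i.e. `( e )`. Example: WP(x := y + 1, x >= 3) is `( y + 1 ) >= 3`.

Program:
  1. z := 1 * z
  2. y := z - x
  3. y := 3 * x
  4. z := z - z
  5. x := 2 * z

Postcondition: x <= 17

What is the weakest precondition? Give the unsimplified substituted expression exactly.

Answer: ( 2 * ( ( 1 * z ) - ( 1 * z ) ) ) <= 17

Derivation:
post: x <= 17
stmt 5: x := 2 * z  -- replace 1 occurrence(s) of x with (2 * z)
  => ( 2 * z ) <= 17
stmt 4: z := z - z  -- replace 1 occurrence(s) of z with (z - z)
  => ( 2 * ( z - z ) ) <= 17
stmt 3: y := 3 * x  -- replace 0 occurrence(s) of y with (3 * x)
  => ( 2 * ( z - z ) ) <= 17
stmt 2: y := z - x  -- replace 0 occurrence(s) of y with (z - x)
  => ( 2 * ( z - z ) ) <= 17
stmt 1: z := 1 * z  -- replace 2 occurrence(s) of z with (1 * z)
  => ( 2 * ( ( 1 * z ) - ( 1 * z ) ) ) <= 17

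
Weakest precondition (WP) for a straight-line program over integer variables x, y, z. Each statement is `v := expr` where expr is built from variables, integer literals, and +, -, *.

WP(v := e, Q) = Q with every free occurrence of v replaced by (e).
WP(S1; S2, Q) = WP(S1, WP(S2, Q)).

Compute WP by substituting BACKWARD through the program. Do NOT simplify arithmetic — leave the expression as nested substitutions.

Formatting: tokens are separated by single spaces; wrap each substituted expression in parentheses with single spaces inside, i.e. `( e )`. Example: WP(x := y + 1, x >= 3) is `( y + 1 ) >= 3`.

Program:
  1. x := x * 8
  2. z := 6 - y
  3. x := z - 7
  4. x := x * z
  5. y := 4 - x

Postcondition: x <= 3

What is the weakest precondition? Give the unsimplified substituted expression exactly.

Answer: ( ( ( 6 - y ) - 7 ) * ( 6 - y ) ) <= 3

Derivation:
post: x <= 3
stmt 5: y := 4 - x  -- replace 0 occurrence(s) of y with (4 - x)
  => x <= 3
stmt 4: x := x * z  -- replace 1 occurrence(s) of x with (x * z)
  => ( x * z ) <= 3
stmt 3: x := z - 7  -- replace 1 occurrence(s) of x with (z - 7)
  => ( ( z - 7 ) * z ) <= 3
stmt 2: z := 6 - y  -- replace 2 occurrence(s) of z with (6 - y)
  => ( ( ( 6 - y ) - 7 ) * ( 6 - y ) ) <= 3
stmt 1: x := x * 8  -- replace 0 occurrence(s) of x with (x * 8)
  => ( ( ( 6 - y ) - 7 ) * ( 6 - y ) ) <= 3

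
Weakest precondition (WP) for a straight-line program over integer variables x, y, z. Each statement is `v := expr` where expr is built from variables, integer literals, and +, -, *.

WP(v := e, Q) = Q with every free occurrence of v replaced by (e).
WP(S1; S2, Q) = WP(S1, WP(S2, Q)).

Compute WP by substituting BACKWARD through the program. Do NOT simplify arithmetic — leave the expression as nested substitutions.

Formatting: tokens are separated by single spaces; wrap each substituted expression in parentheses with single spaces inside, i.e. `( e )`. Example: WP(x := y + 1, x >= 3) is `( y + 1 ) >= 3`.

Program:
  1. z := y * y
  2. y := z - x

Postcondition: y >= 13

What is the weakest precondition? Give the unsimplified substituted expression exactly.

Answer: ( ( y * y ) - x ) >= 13

Derivation:
post: y >= 13
stmt 2: y := z - x  -- replace 1 occurrence(s) of y with (z - x)
  => ( z - x ) >= 13
stmt 1: z := y * y  -- replace 1 occurrence(s) of z with (y * y)
  => ( ( y * y ) - x ) >= 13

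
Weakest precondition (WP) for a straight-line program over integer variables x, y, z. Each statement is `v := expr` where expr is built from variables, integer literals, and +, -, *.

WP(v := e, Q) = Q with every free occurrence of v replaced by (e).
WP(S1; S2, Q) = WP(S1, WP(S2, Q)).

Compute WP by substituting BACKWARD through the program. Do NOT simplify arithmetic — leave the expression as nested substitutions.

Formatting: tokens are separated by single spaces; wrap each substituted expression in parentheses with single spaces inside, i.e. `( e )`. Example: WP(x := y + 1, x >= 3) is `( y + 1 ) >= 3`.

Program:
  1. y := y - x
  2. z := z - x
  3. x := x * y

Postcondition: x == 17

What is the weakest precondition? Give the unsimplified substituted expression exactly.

Answer: ( x * ( y - x ) ) == 17

Derivation:
post: x == 17
stmt 3: x := x * y  -- replace 1 occurrence(s) of x with (x * y)
  => ( x * y ) == 17
stmt 2: z := z - x  -- replace 0 occurrence(s) of z with (z - x)
  => ( x * y ) == 17
stmt 1: y := y - x  -- replace 1 occurrence(s) of y with (y - x)
  => ( x * ( y - x ) ) == 17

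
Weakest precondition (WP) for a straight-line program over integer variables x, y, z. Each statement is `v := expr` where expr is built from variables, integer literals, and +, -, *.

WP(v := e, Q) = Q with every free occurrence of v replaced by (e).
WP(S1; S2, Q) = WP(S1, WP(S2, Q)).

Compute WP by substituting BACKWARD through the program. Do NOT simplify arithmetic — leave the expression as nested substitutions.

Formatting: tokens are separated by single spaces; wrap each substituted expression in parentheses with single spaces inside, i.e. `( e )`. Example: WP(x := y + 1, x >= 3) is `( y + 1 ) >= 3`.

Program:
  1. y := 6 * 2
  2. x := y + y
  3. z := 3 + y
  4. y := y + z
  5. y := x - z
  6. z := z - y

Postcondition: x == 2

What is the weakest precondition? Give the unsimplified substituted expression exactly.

post: x == 2
stmt 6: z := z - y  -- replace 0 occurrence(s) of z with (z - y)
  => x == 2
stmt 5: y := x - z  -- replace 0 occurrence(s) of y with (x - z)
  => x == 2
stmt 4: y := y + z  -- replace 0 occurrence(s) of y with (y + z)
  => x == 2
stmt 3: z := 3 + y  -- replace 0 occurrence(s) of z with (3 + y)
  => x == 2
stmt 2: x := y + y  -- replace 1 occurrence(s) of x with (y + y)
  => ( y + y ) == 2
stmt 1: y := 6 * 2  -- replace 2 occurrence(s) of y with (6 * 2)
  => ( ( 6 * 2 ) + ( 6 * 2 ) ) == 2

Answer: ( ( 6 * 2 ) + ( 6 * 2 ) ) == 2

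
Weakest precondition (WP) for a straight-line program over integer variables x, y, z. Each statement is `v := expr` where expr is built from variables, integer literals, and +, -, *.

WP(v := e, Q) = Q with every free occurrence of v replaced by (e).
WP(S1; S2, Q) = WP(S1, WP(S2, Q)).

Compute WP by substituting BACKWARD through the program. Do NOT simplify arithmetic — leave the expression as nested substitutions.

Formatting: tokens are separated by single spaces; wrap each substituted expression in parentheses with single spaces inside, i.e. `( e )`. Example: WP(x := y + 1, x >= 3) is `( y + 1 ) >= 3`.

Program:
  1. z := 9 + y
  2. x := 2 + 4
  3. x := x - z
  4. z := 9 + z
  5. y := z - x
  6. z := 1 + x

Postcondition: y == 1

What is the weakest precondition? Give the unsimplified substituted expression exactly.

Answer: ( ( 9 + ( 9 + y ) ) - ( ( 2 + 4 ) - ( 9 + y ) ) ) == 1

Derivation:
post: y == 1
stmt 6: z := 1 + x  -- replace 0 occurrence(s) of z with (1 + x)
  => y == 1
stmt 5: y := z - x  -- replace 1 occurrence(s) of y with (z - x)
  => ( z - x ) == 1
stmt 4: z := 9 + z  -- replace 1 occurrence(s) of z with (9 + z)
  => ( ( 9 + z ) - x ) == 1
stmt 3: x := x - z  -- replace 1 occurrence(s) of x with (x - z)
  => ( ( 9 + z ) - ( x - z ) ) == 1
stmt 2: x := 2 + 4  -- replace 1 occurrence(s) of x with (2 + 4)
  => ( ( 9 + z ) - ( ( 2 + 4 ) - z ) ) == 1
stmt 1: z := 9 + y  -- replace 2 occurrence(s) of z with (9 + y)
  => ( ( 9 + ( 9 + y ) ) - ( ( 2 + 4 ) - ( 9 + y ) ) ) == 1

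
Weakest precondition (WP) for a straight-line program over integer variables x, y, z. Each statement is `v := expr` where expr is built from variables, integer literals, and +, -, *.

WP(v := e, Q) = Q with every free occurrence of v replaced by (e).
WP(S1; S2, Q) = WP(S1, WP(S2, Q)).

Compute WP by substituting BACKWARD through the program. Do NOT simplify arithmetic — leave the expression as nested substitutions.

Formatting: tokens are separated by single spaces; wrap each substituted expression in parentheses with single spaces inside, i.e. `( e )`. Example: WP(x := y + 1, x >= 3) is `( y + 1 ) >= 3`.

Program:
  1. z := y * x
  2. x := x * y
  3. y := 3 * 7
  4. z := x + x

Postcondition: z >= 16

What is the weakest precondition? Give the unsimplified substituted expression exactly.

Answer: ( ( x * y ) + ( x * y ) ) >= 16

Derivation:
post: z >= 16
stmt 4: z := x + x  -- replace 1 occurrence(s) of z with (x + x)
  => ( x + x ) >= 16
stmt 3: y := 3 * 7  -- replace 0 occurrence(s) of y with (3 * 7)
  => ( x + x ) >= 16
stmt 2: x := x * y  -- replace 2 occurrence(s) of x with (x * y)
  => ( ( x * y ) + ( x * y ) ) >= 16
stmt 1: z := y * x  -- replace 0 occurrence(s) of z with (y * x)
  => ( ( x * y ) + ( x * y ) ) >= 16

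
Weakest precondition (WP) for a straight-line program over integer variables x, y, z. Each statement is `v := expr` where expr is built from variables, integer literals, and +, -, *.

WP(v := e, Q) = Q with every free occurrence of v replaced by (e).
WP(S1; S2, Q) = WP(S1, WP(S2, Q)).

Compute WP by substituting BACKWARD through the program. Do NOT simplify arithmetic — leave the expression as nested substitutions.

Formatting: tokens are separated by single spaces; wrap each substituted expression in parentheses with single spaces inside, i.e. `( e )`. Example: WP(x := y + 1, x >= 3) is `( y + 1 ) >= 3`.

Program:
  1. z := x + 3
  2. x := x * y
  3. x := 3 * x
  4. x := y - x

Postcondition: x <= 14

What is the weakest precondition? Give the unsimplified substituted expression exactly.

post: x <= 14
stmt 4: x := y - x  -- replace 1 occurrence(s) of x with (y - x)
  => ( y - x ) <= 14
stmt 3: x := 3 * x  -- replace 1 occurrence(s) of x with (3 * x)
  => ( y - ( 3 * x ) ) <= 14
stmt 2: x := x * y  -- replace 1 occurrence(s) of x with (x * y)
  => ( y - ( 3 * ( x * y ) ) ) <= 14
stmt 1: z := x + 3  -- replace 0 occurrence(s) of z with (x + 3)
  => ( y - ( 3 * ( x * y ) ) ) <= 14

Answer: ( y - ( 3 * ( x * y ) ) ) <= 14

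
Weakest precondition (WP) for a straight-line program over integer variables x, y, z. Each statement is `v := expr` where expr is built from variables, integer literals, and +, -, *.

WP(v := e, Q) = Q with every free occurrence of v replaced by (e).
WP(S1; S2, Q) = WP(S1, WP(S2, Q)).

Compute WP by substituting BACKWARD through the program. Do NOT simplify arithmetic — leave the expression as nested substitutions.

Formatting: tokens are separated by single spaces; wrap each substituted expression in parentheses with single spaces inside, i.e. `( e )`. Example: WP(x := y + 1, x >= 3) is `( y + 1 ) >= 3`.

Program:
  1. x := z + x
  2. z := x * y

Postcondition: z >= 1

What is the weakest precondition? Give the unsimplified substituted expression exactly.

post: z >= 1
stmt 2: z := x * y  -- replace 1 occurrence(s) of z with (x * y)
  => ( x * y ) >= 1
stmt 1: x := z + x  -- replace 1 occurrence(s) of x with (z + x)
  => ( ( z + x ) * y ) >= 1

Answer: ( ( z + x ) * y ) >= 1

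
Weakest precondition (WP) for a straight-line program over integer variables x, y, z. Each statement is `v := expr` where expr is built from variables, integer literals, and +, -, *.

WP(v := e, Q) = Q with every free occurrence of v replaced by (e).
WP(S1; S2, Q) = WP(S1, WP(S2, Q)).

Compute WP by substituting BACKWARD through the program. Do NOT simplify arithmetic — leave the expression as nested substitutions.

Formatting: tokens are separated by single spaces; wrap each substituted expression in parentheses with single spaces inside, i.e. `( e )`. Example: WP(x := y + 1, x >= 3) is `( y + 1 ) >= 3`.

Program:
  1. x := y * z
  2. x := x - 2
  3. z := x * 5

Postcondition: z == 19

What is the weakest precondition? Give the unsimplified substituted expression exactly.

post: z == 19
stmt 3: z := x * 5  -- replace 1 occurrence(s) of z with (x * 5)
  => ( x * 5 ) == 19
stmt 2: x := x - 2  -- replace 1 occurrence(s) of x with (x - 2)
  => ( ( x - 2 ) * 5 ) == 19
stmt 1: x := y * z  -- replace 1 occurrence(s) of x with (y * z)
  => ( ( ( y * z ) - 2 ) * 5 ) == 19

Answer: ( ( ( y * z ) - 2 ) * 5 ) == 19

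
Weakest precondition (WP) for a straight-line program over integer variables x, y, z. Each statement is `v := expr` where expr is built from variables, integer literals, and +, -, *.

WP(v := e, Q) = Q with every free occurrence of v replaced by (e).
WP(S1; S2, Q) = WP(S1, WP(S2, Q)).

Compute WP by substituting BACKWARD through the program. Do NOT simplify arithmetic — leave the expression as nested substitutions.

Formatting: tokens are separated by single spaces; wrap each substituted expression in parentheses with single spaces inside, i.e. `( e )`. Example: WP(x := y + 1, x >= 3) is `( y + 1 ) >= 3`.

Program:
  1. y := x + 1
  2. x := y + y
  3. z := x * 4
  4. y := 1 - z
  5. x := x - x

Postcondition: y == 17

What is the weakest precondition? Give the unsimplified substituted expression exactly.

Answer: ( 1 - ( ( ( x + 1 ) + ( x + 1 ) ) * 4 ) ) == 17

Derivation:
post: y == 17
stmt 5: x := x - x  -- replace 0 occurrence(s) of x with (x - x)
  => y == 17
stmt 4: y := 1 - z  -- replace 1 occurrence(s) of y with (1 - z)
  => ( 1 - z ) == 17
stmt 3: z := x * 4  -- replace 1 occurrence(s) of z with (x * 4)
  => ( 1 - ( x * 4 ) ) == 17
stmt 2: x := y + y  -- replace 1 occurrence(s) of x with (y + y)
  => ( 1 - ( ( y + y ) * 4 ) ) == 17
stmt 1: y := x + 1  -- replace 2 occurrence(s) of y with (x + 1)
  => ( 1 - ( ( ( x + 1 ) + ( x + 1 ) ) * 4 ) ) == 17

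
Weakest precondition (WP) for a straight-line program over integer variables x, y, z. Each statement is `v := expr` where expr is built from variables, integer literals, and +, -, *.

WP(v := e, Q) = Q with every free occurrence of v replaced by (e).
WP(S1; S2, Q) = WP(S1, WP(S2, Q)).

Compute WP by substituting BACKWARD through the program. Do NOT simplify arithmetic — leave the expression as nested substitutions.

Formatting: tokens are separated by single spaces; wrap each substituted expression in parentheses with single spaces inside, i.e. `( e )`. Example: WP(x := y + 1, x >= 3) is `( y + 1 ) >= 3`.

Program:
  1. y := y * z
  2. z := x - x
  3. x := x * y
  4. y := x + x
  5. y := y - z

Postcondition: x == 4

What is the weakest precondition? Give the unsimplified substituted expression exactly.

post: x == 4
stmt 5: y := y - z  -- replace 0 occurrence(s) of y with (y - z)
  => x == 4
stmt 4: y := x + x  -- replace 0 occurrence(s) of y with (x + x)
  => x == 4
stmt 3: x := x * y  -- replace 1 occurrence(s) of x with (x * y)
  => ( x * y ) == 4
stmt 2: z := x - x  -- replace 0 occurrence(s) of z with (x - x)
  => ( x * y ) == 4
stmt 1: y := y * z  -- replace 1 occurrence(s) of y with (y * z)
  => ( x * ( y * z ) ) == 4

Answer: ( x * ( y * z ) ) == 4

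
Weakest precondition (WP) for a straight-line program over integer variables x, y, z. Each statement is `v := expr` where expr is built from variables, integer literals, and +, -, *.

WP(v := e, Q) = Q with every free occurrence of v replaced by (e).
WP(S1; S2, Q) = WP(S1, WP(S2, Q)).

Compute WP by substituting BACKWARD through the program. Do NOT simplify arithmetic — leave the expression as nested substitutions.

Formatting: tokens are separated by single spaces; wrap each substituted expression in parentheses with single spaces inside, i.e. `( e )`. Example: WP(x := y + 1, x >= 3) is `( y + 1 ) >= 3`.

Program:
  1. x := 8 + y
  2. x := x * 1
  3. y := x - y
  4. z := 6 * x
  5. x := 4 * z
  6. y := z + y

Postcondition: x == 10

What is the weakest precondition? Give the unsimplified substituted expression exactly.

post: x == 10
stmt 6: y := z + y  -- replace 0 occurrence(s) of y with (z + y)
  => x == 10
stmt 5: x := 4 * z  -- replace 1 occurrence(s) of x with (4 * z)
  => ( 4 * z ) == 10
stmt 4: z := 6 * x  -- replace 1 occurrence(s) of z with (6 * x)
  => ( 4 * ( 6 * x ) ) == 10
stmt 3: y := x - y  -- replace 0 occurrence(s) of y with (x - y)
  => ( 4 * ( 6 * x ) ) == 10
stmt 2: x := x * 1  -- replace 1 occurrence(s) of x with (x * 1)
  => ( 4 * ( 6 * ( x * 1 ) ) ) == 10
stmt 1: x := 8 + y  -- replace 1 occurrence(s) of x with (8 + y)
  => ( 4 * ( 6 * ( ( 8 + y ) * 1 ) ) ) == 10

Answer: ( 4 * ( 6 * ( ( 8 + y ) * 1 ) ) ) == 10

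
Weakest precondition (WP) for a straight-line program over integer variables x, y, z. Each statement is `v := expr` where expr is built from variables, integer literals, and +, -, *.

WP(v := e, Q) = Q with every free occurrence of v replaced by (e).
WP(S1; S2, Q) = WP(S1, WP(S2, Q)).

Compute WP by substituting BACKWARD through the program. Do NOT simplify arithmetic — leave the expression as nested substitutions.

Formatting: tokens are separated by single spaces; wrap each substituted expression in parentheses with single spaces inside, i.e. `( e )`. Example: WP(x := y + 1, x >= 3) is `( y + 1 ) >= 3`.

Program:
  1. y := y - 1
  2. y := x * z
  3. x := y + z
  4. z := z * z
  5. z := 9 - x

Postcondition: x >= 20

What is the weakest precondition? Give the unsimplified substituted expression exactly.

post: x >= 20
stmt 5: z := 9 - x  -- replace 0 occurrence(s) of z with (9 - x)
  => x >= 20
stmt 4: z := z * z  -- replace 0 occurrence(s) of z with (z * z)
  => x >= 20
stmt 3: x := y + z  -- replace 1 occurrence(s) of x with (y + z)
  => ( y + z ) >= 20
stmt 2: y := x * z  -- replace 1 occurrence(s) of y with (x * z)
  => ( ( x * z ) + z ) >= 20
stmt 1: y := y - 1  -- replace 0 occurrence(s) of y with (y - 1)
  => ( ( x * z ) + z ) >= 20

Answer: ( ( x * z ) + z ) >= 20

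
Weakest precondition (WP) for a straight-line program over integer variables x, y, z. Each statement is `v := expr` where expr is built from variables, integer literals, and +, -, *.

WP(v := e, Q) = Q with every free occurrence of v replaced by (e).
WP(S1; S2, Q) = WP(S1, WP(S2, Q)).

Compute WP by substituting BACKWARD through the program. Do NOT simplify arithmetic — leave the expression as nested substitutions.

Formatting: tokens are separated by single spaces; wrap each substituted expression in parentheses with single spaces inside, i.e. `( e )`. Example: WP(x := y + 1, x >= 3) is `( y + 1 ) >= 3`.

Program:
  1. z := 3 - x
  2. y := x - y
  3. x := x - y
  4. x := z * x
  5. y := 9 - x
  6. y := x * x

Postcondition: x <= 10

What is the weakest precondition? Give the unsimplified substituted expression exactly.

post: x <= 10
stmt 6: y := x * x  -- replace 0 occurrence(s) of y with (x * x)
  => x <= 10
stmt 5: y := 9 - x  -- replace 0 occurrence(s) of y with (9 - x)
  => x <= 10
stmt 4: x := z * x  -- replace 1 occurrence(s) of x with (z * x)
  => ( z * x ) <= 10
stmt 3: x := x - y  -- replace 1 occurrence(s) of x with (x - y)
  => ( z * ( x - y ) ) <= 10
stmt 2: y := x - y  -- replace 1 occurrence(s) of y with (x - y)
  => ( z * ( x - ( x - y ) ) ) <= 10
stmt 1: z := 3 - x  -- replace 1 occurrence(s) of z with (3 - x)
  => ( ( 3 - x ) * ( x - ( x - y ) ) ) <= 10

Answer: ( ( 3 - x ) * ( x - ( x - y ) ) ) <= 10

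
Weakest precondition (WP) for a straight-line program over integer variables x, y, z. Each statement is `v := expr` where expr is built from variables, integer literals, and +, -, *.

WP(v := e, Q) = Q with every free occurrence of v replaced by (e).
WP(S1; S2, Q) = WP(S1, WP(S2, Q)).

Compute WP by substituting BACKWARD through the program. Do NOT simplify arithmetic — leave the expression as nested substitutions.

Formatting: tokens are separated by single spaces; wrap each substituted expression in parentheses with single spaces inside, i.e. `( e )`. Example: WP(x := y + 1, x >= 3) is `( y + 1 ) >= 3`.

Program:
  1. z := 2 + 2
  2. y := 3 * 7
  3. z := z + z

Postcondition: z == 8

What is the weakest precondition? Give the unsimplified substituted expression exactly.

post: z == 8
stmt 3: z := z + z  -- replace 1 occurrence(s) of z with (z + z)
  => ( z + z ) == 8
stmt 2: y := 3 * 7  -- replace 0 occurrence(s) of y with (3 * 7)
  => ( z + z ) == 8
stmt 1: z := 2 + 2  -- replace 2 occurrence(s) of z with (2 + 2)
  => ( ( 2 + 2 ) + ( 2 + 2 ) ) == 8

Answer: ( ( 2 + 2 ) + ( 2 + 2 ) ) == 8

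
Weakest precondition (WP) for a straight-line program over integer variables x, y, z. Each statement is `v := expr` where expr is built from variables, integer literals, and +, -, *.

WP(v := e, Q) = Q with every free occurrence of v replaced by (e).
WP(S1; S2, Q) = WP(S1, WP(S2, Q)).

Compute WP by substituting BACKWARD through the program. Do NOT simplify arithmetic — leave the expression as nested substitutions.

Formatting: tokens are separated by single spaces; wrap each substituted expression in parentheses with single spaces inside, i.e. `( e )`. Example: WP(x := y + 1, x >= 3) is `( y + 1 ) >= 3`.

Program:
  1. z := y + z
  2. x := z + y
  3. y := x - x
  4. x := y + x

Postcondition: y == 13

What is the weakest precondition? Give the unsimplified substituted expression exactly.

post: y == 13
stmt 4: x := y + x  -- replace 0 occurrence(s) of x with (y + x)
  => y == 13
stmt 3: y := x - x  -- replace 1 occurrence(s) of y with (x - x)
  => ( x - x ) == 13
stmt 2: x := z + y  -- replace 2 occurrence(s) of x with (z + y)
  => ( ( z + y ) - ( z + y ) ) == 13
stmt 1: z := y + z  -- replace 2 occurrence(s) of z with (y + z)
  => ( ( ( y + z ) + y ) - ( ( y + z ) + y ) ) == 13

Answer: ( ( ( y + z ) + y ) - ( ( y + z ) + y ) ) == 13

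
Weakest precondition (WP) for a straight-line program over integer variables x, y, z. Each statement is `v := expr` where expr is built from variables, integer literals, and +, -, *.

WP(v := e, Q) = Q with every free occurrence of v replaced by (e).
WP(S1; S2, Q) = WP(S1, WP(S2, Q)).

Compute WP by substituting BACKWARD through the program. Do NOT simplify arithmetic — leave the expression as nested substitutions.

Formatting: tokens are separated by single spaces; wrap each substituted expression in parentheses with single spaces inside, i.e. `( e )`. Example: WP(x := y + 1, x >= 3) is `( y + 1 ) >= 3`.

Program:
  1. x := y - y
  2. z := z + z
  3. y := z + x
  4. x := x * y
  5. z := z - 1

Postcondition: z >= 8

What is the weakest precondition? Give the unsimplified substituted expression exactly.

Answer: ( ( z + z ) - 1 ) >= 8

Derivation:
post: z >= 8
stmt 5: z := z - 1  -- replace 1 occurrence(s) of z with (z - 1)
  => ( z - 1 ) >= 8
stmt 4: x := x * y  -- replace 0 occurrence(s) of x with (x * y)
  => ( z - 1 ) >= 8
stmt 3: y := z + x  -- replace 0 occurrence(s) of y with (z + x)
  => ( z - 1 ) >= 8
stmt 2: z := z + z  -- replace 1 occurrence(s) of z with (z + z)
  => ( ( z + z ) - 1 ) >= 8
stmt 1: x := y - y  -- replace 0 occurrence(s) of x with (y - y)
  => ( ( z + z ) - 1 ) >= 8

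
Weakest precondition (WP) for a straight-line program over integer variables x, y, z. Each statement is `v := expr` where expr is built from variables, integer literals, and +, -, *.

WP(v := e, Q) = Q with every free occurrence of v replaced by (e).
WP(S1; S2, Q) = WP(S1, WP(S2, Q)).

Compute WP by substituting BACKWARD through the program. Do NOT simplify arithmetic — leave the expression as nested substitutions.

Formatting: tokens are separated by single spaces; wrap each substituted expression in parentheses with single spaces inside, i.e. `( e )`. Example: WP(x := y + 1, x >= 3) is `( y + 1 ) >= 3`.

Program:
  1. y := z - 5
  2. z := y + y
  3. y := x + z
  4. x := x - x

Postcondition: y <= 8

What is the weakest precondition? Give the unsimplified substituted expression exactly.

Answer: ( x + ( ( z - 5 ) + ( z - 5 ) ) ) <= 8

Derivation:
post: y <= 8
stmt 4: x := x - x  -- replace 0 occurrence(s) of x with (x - x)
  => y <= 8
stmt 3: y := x + z  -- replace 1 occurrence(s) of y with (x + z)
  => ( x + z ) <= 8
stmt 2: z := y + y  -- replace 1 occurrence(s) of z with (y + y)
  => ( x + ( y + y ) ) <= 8
stmt 1: y := z - 5  -- replace 2 occurrence(s) of y with (z - 5)
  => ( x + ( ( z - 5 ) + ( z - 5 ) ) ) <= 8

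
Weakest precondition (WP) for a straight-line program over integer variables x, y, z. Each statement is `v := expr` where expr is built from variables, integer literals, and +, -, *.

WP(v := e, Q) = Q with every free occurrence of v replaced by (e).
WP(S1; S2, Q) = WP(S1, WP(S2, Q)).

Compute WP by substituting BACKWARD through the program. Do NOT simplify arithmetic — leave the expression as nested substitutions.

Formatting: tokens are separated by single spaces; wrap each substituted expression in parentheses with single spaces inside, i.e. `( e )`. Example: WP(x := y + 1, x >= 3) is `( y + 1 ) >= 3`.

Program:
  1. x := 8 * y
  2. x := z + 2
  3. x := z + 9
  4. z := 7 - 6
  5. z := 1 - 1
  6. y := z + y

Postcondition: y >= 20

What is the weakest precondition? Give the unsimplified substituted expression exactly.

Answer: ( ( 1 - 1 ) + y ) >= 20

Derivation:
post: y >= 20
stmt 6: y := z + y  -- replace 1 occurrence(s) of y with (z + y)
  => ( z + y ) >= 20
stmt 5: z := 1 - 1  -- replace 1 occurrence(s) of z with (1 - 1)
  => ( ( 1 - 1 ) + y ) >= 20
stmt 4: z := 7 - 6  -- replace 0 occurrence(s) of z with (7 - 6)
  => ( ( 1 - 1 ) + y ) >= 20
stmt 3: x := z + 9  -- replace 0 occurrence(s) of x with (z + 9)
  => ( ( 1 - 1 ) + y ) >= 20
stmt 2: x := z + 2  -- replace 0 occurrence(s) of x with (z + 2)
  => ( ( 1 - 1 ) + y ) >= 20
stmt 1: x := 8 * y  -- replace 0 occurrence(s) of x with (8 * y)
  => ( ( 1 - 1 ) + y ) >= 20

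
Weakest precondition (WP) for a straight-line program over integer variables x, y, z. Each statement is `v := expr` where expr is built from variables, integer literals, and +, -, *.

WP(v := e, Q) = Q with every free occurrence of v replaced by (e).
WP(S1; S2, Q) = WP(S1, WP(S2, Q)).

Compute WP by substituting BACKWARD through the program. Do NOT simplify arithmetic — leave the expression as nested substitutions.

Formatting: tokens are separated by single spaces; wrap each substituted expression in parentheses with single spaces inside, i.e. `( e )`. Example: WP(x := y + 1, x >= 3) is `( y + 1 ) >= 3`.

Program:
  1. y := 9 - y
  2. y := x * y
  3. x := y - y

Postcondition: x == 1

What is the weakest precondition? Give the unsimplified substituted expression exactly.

Answer: ( ( x * ( 9 - y ) ) - ( x * ( 9 - y ) ) ) == 1

Derivation:
post: x == 1
stmt 3: x := y - y  -- replace 1 occurrence(s) of x with (y - y)
  => ( y - y ) == 1
stmt 2: y := x * y  -- replace 2 occurrence(s) of y with (x * y)
  => ( ( x * y ) - ( x * y ) ) == 1
stmt 1: y := 9 - y  -- replace 2 occurrence(s) of y with (9 - y)
  => ( ( x * ( 9 - y ) ) - ( x * ( 9 - y ) ) ) == 1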